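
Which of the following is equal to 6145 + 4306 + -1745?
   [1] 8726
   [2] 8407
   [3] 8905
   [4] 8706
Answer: 4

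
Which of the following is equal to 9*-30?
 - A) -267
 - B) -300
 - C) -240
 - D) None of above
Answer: D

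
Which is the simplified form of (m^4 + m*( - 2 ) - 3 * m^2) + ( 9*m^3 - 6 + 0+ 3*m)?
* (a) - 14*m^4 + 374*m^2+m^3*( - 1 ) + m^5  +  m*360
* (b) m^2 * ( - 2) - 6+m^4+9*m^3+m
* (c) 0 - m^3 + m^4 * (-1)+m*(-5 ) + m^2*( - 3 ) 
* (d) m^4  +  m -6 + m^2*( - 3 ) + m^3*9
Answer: d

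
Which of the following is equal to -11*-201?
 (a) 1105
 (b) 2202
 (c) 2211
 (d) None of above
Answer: c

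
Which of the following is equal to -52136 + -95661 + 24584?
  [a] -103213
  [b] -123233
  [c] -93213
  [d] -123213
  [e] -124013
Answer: d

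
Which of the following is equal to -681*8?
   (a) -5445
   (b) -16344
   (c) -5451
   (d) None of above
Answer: d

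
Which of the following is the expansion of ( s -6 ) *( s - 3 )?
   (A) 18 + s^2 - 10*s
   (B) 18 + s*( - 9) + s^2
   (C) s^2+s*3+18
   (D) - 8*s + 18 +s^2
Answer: B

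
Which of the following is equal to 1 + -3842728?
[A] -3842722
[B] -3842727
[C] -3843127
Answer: B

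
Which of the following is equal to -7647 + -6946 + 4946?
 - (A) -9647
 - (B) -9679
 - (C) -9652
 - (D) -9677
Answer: A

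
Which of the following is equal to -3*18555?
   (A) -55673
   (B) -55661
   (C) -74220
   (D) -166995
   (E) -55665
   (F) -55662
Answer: E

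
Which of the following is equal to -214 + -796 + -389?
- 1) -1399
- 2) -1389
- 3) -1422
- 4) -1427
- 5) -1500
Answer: 1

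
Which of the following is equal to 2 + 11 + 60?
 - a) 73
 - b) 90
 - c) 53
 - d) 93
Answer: a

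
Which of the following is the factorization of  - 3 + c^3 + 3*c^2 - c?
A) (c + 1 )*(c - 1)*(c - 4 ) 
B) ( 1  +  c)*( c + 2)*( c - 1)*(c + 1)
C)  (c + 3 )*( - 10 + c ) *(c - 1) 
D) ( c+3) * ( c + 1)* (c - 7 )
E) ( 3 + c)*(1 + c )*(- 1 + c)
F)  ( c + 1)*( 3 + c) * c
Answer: E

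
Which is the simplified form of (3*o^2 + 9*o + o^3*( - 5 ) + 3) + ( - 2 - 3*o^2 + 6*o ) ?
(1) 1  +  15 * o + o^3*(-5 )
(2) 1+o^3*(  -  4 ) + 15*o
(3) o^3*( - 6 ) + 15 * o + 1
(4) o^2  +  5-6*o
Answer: 1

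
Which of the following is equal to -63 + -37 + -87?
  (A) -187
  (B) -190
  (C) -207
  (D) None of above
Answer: A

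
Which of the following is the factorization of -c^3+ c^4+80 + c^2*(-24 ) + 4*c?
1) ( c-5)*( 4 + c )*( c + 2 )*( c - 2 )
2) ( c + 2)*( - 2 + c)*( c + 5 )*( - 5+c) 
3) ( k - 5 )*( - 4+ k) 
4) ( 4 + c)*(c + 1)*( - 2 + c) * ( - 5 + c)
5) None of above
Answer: 1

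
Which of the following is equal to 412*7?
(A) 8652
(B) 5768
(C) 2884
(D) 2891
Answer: C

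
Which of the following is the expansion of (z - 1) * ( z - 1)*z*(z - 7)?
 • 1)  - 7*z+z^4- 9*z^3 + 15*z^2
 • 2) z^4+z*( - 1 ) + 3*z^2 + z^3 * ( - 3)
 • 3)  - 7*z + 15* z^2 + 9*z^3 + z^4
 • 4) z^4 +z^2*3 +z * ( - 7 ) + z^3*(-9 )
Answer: 1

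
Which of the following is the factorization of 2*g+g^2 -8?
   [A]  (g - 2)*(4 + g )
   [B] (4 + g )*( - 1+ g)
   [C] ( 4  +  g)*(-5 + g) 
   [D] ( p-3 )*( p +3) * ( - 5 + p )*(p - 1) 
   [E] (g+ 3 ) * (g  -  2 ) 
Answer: A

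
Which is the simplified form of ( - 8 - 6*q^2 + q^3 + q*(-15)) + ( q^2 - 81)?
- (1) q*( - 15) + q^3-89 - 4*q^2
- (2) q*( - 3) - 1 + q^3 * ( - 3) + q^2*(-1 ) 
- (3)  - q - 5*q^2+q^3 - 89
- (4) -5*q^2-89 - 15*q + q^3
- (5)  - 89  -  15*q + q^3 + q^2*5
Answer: 4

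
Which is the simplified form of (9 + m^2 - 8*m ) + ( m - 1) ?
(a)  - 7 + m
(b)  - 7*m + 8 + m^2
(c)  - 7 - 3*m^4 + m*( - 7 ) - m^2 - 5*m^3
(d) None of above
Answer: b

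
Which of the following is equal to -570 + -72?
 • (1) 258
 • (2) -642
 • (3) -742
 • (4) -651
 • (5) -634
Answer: 2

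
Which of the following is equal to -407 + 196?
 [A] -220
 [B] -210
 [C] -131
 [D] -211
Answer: D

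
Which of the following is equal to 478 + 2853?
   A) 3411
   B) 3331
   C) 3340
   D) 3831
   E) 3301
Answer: B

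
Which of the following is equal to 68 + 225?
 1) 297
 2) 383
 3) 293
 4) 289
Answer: 3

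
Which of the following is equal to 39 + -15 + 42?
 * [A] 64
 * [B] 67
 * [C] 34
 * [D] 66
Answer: D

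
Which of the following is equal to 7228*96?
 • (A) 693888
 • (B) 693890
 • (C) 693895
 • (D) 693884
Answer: A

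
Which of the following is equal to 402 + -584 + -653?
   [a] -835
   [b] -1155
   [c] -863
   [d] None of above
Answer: a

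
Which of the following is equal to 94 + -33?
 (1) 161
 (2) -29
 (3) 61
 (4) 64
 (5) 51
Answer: 3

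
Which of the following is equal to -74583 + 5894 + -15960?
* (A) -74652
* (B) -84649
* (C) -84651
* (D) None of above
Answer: B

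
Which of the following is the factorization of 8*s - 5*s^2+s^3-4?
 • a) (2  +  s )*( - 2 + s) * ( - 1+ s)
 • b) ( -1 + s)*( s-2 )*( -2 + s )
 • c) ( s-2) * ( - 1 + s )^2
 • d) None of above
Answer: b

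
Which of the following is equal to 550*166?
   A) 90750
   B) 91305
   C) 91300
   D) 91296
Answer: C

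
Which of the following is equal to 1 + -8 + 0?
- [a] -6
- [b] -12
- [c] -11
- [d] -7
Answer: d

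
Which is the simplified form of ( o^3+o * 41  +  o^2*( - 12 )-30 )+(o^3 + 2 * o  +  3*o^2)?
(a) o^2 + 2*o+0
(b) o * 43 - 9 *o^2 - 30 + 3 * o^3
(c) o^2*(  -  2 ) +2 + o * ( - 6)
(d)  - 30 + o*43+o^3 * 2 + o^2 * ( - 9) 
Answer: d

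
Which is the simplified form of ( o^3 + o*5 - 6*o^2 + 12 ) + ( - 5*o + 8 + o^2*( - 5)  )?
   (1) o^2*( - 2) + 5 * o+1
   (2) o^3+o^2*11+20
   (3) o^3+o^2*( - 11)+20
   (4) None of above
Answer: 3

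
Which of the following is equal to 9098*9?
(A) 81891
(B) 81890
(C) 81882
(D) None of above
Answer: C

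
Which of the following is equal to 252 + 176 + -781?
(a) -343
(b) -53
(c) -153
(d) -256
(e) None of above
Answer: e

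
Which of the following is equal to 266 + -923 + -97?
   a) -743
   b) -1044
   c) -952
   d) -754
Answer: d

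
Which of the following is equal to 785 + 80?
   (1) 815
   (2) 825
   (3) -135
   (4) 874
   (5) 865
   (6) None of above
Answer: 5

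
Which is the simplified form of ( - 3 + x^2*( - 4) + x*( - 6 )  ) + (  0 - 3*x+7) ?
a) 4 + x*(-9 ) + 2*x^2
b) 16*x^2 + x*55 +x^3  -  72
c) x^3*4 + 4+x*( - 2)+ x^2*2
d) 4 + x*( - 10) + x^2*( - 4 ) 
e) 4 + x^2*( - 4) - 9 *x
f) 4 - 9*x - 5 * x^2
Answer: e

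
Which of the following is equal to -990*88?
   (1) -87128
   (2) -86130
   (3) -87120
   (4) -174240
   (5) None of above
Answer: 3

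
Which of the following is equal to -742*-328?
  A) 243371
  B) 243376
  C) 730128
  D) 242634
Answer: B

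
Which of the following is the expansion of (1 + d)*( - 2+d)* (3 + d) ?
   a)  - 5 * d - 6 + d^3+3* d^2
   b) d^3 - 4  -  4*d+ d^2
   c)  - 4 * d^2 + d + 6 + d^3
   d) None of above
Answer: d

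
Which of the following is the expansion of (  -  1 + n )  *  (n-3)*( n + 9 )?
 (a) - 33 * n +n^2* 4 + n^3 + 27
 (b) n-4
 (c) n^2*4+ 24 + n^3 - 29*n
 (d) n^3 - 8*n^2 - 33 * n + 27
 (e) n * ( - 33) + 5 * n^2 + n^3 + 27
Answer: e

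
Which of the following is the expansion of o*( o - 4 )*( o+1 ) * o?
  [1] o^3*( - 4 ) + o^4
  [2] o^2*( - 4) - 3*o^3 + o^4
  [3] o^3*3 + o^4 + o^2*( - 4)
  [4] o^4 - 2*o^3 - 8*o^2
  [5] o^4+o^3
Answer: 2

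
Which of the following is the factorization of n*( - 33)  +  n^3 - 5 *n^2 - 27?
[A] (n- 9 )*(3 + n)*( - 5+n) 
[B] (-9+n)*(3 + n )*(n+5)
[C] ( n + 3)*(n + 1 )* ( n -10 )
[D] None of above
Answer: D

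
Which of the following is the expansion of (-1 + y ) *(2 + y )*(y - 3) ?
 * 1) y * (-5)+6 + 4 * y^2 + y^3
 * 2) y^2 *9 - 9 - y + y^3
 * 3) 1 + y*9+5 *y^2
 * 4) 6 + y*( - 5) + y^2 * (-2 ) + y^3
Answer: 4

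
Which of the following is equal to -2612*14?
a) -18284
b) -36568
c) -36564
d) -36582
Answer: b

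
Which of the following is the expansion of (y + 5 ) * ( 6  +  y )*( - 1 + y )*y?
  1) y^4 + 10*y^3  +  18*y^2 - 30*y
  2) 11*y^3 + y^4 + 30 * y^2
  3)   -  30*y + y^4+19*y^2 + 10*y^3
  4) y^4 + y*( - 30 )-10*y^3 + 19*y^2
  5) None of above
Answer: 3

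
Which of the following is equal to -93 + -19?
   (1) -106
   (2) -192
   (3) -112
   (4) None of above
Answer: 3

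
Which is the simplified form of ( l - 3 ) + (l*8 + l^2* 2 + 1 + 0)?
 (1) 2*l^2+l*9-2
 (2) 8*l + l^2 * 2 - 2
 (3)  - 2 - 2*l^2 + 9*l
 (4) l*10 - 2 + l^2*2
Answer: 1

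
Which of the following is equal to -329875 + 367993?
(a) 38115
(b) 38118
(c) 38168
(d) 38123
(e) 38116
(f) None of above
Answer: b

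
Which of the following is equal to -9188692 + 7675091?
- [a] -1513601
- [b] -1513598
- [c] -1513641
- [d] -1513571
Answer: a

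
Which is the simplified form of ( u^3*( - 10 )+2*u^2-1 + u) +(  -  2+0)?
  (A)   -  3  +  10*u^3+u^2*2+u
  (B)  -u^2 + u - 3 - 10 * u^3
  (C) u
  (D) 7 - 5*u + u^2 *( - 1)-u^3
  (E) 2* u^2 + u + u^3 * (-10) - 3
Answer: E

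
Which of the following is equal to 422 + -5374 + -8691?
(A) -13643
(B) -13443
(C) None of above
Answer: A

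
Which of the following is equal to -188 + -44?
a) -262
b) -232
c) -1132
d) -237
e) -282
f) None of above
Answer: b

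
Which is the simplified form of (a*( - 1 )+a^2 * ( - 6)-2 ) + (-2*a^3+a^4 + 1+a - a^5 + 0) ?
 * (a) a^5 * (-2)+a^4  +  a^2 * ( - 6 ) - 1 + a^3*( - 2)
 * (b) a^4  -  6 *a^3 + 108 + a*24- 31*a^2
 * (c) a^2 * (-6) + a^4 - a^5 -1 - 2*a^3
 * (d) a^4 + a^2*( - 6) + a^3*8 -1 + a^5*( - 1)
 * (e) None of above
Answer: c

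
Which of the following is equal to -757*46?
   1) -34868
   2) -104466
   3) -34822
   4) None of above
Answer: 3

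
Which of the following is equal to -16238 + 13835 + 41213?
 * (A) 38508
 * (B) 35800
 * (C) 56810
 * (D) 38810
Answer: D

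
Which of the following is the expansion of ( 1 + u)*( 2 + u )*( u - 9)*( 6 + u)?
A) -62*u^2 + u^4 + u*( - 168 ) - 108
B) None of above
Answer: B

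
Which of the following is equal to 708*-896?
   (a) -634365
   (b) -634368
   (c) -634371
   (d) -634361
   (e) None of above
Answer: b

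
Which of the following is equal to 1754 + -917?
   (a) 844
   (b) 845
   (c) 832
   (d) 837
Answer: d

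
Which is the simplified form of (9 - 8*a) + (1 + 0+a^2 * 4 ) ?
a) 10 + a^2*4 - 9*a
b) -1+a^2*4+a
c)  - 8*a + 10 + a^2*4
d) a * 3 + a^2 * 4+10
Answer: c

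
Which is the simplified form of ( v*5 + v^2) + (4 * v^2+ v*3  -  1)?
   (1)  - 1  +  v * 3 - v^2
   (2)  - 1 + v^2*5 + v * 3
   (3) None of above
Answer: 3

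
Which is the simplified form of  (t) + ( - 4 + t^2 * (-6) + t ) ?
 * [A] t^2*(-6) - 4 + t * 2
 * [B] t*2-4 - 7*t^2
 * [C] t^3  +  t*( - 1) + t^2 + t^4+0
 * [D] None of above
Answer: A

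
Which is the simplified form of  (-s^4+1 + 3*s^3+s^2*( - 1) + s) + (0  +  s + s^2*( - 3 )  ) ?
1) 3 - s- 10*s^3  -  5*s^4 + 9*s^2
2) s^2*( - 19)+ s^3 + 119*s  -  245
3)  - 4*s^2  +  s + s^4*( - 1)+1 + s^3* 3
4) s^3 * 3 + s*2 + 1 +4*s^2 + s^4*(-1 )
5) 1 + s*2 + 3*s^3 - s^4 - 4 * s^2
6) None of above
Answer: 5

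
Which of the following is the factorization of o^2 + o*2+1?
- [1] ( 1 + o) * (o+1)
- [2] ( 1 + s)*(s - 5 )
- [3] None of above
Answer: 1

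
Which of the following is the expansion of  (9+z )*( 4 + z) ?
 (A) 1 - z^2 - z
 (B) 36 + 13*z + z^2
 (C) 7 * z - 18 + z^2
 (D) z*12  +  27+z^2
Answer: B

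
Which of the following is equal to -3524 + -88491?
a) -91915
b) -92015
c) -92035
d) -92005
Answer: b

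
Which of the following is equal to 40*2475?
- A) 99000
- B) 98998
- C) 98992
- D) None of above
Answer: A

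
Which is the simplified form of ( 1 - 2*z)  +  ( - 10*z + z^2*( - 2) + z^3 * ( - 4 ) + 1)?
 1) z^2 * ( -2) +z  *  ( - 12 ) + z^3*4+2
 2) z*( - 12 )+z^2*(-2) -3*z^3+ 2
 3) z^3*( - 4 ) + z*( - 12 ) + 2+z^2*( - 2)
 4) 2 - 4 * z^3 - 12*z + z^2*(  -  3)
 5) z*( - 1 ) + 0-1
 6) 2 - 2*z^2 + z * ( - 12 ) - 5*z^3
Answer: 3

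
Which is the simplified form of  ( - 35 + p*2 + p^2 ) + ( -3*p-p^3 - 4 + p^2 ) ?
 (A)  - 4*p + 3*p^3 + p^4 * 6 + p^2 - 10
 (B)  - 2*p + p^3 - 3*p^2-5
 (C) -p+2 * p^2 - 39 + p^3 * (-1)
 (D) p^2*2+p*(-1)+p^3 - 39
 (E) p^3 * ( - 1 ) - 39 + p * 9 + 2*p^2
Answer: C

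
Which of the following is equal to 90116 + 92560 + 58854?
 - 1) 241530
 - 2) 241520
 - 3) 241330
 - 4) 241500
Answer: 1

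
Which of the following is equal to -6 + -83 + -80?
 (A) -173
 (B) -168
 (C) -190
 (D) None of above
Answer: D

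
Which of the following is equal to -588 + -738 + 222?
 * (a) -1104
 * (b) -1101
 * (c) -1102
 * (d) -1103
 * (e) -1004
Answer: a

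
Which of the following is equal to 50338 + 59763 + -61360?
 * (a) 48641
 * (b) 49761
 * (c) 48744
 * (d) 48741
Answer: d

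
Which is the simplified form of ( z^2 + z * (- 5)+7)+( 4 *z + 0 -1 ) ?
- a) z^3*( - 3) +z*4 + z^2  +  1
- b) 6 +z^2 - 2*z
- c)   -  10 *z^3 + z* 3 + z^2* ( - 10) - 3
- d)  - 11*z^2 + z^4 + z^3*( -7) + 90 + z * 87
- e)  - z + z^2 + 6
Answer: e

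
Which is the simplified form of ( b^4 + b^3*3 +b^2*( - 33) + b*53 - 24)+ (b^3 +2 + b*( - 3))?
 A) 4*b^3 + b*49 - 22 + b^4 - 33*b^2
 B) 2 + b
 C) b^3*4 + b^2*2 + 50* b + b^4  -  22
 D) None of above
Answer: D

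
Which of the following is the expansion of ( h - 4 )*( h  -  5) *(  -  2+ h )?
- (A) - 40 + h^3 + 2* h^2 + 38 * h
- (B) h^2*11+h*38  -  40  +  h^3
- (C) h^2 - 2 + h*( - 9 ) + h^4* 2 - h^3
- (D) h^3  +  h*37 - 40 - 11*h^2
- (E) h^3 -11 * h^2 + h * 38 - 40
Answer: E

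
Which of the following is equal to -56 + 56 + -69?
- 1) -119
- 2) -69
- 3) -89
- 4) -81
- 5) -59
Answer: 2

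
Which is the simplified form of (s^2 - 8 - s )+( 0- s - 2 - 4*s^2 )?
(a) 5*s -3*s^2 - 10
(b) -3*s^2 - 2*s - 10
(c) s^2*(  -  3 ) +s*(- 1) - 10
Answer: b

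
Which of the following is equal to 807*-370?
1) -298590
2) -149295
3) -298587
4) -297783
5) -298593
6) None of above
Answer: 1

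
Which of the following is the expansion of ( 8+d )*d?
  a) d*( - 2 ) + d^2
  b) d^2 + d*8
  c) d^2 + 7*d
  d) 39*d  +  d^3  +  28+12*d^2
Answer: b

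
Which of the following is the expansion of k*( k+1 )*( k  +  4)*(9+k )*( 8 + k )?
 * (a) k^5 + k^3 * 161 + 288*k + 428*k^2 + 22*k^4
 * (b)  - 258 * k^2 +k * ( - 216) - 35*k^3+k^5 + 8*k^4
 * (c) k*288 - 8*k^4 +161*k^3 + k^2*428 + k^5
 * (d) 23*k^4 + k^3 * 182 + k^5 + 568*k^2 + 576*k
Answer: a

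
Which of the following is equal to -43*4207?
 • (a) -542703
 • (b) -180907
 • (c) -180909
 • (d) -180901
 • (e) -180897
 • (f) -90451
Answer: d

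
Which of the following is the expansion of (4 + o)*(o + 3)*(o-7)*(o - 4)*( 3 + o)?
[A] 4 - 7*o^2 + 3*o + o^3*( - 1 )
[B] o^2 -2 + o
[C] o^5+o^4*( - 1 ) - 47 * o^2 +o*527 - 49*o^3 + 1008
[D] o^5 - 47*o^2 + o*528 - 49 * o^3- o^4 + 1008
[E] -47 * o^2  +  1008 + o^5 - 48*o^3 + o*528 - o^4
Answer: D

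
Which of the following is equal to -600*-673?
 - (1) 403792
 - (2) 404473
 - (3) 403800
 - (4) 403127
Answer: 3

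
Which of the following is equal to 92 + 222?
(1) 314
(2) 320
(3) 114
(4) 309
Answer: 1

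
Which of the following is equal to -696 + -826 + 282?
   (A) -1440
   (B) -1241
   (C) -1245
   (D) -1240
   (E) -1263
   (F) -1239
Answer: D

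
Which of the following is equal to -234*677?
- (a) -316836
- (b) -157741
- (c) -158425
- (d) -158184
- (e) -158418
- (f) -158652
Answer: e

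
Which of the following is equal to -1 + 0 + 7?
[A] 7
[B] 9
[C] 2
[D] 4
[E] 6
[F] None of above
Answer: E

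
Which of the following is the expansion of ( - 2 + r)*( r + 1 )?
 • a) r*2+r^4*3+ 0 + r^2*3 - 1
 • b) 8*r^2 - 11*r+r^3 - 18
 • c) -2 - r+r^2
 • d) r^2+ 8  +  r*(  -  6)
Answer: c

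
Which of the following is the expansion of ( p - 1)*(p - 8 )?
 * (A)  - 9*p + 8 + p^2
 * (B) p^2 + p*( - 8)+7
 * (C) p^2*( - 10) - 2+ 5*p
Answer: A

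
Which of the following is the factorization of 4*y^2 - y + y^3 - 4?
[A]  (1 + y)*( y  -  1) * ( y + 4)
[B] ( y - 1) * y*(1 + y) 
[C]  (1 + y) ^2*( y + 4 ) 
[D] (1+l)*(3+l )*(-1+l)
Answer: A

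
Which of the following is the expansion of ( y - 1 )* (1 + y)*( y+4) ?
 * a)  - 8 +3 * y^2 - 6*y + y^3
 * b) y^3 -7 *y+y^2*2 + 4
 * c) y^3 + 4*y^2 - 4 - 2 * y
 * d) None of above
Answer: d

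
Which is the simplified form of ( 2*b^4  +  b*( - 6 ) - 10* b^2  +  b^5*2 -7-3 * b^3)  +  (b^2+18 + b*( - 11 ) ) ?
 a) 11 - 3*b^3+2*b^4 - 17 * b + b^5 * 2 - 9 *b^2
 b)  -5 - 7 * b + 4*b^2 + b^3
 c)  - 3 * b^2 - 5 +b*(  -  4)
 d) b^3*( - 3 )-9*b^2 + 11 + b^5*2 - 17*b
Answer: a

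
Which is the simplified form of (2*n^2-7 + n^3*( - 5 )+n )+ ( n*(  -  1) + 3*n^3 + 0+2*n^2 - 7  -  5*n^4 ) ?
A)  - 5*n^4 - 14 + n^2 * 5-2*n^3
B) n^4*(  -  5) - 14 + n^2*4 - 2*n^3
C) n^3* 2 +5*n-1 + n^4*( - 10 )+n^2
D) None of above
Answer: B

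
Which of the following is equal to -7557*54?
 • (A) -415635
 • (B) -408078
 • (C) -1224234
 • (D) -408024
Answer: B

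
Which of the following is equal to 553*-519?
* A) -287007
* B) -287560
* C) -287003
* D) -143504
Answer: A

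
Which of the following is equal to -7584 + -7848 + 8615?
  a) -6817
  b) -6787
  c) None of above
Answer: a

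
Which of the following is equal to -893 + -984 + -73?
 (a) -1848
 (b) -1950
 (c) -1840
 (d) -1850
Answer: b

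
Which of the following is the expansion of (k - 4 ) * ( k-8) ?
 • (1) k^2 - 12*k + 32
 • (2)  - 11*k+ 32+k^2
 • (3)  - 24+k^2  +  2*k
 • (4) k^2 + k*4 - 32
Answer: 1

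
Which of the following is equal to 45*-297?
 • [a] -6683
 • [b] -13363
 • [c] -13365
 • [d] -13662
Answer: c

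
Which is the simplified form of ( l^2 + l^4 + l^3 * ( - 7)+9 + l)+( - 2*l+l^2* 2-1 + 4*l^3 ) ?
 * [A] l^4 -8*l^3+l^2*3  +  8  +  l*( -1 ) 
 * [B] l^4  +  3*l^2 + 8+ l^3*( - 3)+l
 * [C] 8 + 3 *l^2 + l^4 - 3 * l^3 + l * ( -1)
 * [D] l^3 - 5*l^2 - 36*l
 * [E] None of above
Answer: C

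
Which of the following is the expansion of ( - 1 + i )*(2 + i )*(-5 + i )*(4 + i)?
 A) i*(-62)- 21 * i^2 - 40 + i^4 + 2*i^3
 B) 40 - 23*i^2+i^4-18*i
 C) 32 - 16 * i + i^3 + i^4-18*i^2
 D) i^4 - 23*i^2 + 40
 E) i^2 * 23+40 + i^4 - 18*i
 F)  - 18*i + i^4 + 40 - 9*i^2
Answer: B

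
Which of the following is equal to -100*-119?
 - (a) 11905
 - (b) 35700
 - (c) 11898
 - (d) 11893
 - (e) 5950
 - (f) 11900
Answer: f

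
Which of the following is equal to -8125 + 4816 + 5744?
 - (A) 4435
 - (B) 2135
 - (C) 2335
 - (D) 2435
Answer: D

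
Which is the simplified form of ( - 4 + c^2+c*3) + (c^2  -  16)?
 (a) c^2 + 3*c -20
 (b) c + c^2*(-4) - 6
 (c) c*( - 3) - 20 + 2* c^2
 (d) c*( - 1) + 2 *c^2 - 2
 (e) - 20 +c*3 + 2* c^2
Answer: e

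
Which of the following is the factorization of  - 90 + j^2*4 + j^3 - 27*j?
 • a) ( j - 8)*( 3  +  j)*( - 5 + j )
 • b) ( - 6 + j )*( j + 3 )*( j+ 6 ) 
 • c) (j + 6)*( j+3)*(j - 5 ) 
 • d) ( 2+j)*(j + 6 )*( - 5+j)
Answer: c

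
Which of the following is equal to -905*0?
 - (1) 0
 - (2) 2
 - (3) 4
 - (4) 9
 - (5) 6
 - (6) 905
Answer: 1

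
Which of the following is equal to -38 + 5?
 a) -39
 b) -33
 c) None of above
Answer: b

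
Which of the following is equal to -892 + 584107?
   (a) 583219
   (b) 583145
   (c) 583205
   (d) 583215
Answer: d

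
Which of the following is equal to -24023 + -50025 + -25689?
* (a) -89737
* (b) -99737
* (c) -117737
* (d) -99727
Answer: b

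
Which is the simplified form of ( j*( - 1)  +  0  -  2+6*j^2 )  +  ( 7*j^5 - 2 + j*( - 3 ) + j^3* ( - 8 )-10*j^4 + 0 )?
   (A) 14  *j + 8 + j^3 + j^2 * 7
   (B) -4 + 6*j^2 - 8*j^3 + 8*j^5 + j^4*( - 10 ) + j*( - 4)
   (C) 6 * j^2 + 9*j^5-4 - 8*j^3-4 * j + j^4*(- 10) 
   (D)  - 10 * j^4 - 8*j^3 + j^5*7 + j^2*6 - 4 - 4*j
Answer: D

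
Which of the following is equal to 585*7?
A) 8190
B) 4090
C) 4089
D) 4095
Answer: D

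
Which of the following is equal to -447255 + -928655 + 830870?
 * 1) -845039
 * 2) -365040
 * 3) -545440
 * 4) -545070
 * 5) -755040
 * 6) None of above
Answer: 6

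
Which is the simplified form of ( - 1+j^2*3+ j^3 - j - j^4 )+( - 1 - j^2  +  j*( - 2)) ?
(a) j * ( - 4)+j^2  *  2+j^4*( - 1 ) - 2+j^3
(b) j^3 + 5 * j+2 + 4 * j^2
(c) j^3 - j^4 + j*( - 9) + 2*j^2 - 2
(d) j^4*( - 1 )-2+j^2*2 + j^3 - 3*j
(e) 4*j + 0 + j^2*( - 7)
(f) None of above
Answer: d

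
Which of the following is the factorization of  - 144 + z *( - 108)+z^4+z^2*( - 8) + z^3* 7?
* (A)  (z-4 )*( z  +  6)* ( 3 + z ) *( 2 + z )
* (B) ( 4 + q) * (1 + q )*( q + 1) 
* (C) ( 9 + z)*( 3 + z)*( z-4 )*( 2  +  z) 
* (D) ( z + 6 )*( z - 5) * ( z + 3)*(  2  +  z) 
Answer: A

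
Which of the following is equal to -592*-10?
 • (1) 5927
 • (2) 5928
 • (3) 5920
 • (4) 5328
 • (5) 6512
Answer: 3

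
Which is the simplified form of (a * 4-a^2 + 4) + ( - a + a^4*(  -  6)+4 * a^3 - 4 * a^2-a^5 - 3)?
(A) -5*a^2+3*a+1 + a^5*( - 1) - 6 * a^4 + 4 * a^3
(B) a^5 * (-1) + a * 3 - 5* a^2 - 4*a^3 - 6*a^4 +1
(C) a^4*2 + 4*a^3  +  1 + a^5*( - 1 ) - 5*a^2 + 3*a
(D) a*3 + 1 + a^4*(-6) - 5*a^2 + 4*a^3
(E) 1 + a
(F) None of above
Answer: A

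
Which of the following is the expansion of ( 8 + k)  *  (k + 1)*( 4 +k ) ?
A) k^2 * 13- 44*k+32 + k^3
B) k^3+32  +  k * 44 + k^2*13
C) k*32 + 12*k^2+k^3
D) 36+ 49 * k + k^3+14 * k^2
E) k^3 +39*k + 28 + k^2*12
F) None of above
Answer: B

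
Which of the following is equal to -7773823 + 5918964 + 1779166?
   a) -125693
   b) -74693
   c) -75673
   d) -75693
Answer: d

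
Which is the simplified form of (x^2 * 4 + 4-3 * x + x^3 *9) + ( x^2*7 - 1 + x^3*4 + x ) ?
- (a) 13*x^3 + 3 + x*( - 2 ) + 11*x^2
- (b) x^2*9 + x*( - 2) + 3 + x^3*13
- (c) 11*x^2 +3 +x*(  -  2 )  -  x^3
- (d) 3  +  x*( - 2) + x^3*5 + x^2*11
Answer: a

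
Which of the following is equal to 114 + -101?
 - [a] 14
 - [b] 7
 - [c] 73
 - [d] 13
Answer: d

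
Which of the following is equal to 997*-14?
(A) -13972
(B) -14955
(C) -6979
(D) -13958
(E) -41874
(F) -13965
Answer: D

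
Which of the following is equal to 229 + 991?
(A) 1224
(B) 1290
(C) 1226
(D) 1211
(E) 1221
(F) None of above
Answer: F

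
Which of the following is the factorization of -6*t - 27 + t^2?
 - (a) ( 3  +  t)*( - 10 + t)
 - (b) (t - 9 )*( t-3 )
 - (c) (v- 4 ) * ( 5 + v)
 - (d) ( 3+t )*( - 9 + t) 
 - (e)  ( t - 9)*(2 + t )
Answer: d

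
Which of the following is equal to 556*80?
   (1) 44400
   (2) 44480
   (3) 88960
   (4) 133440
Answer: 2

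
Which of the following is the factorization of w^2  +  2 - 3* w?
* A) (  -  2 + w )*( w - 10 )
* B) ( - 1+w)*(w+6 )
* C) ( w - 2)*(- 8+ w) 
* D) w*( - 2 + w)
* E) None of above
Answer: E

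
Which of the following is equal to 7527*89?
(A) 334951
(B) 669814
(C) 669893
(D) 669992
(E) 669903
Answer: E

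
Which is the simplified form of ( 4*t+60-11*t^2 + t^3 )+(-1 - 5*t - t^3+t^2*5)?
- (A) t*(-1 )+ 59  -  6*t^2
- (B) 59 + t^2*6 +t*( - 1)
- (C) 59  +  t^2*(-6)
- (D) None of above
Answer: A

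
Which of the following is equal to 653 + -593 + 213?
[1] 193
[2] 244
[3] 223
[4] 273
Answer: 4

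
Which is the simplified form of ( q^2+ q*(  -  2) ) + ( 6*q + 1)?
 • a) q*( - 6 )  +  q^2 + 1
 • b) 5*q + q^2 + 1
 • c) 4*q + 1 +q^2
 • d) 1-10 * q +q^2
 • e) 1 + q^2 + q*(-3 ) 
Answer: c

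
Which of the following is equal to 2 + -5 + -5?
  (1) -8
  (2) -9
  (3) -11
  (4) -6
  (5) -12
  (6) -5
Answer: 1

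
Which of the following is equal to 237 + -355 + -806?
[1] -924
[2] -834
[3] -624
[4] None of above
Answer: 1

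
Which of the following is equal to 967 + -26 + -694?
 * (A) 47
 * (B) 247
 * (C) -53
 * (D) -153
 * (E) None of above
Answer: B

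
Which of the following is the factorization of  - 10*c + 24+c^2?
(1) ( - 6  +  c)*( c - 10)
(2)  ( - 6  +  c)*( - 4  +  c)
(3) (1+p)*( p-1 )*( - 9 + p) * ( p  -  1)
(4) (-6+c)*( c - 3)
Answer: 2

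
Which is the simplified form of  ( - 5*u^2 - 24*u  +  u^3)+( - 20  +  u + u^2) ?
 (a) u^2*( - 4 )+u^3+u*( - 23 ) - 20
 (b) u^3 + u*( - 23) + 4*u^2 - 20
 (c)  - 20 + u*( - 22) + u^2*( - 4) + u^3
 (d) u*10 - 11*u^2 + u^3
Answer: a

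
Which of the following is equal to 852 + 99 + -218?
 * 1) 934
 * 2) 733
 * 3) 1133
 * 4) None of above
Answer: 2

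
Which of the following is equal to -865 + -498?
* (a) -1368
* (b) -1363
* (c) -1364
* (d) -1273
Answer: b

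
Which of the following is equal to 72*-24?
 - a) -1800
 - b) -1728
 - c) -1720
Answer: b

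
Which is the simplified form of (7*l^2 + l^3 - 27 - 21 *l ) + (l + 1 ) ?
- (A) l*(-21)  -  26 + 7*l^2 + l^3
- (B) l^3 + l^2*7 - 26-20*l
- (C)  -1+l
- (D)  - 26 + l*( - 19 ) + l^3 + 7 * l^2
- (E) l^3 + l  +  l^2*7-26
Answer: B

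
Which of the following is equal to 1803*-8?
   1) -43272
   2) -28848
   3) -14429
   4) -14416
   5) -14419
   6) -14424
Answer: 6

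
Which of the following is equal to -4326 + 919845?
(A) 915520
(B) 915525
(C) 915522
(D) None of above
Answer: D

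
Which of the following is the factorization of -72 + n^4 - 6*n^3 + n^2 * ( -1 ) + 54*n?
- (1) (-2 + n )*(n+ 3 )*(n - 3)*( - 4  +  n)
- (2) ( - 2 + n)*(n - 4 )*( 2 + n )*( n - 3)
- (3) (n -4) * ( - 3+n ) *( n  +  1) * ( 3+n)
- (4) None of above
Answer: 1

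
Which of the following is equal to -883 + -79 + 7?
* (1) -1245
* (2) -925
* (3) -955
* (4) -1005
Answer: 3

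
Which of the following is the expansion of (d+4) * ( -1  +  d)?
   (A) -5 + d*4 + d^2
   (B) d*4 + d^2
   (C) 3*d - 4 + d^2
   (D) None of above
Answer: C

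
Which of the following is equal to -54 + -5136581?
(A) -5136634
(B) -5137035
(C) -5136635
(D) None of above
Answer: C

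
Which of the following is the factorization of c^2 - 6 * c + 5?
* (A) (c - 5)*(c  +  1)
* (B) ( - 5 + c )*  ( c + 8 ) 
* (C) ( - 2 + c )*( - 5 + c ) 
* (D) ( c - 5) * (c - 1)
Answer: D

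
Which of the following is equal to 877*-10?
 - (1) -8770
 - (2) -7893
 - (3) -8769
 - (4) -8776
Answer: 1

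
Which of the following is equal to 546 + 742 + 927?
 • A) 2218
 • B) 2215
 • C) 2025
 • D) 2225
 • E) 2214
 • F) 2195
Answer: B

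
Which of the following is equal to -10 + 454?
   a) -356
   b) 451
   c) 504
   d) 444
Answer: d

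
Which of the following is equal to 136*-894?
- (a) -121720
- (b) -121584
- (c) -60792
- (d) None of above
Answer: b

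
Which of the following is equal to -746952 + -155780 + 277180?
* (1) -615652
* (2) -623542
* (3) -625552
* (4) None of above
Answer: 3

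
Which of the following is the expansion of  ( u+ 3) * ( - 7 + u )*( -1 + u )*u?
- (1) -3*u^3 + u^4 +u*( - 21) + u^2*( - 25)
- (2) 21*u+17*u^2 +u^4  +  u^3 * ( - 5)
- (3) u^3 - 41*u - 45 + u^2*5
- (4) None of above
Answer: 4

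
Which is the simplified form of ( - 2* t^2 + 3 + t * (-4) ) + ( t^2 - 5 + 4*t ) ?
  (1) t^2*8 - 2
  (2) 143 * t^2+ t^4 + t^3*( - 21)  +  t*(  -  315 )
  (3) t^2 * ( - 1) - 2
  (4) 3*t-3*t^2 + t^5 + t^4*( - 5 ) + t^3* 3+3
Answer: 3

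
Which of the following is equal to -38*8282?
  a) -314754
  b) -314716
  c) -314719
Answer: b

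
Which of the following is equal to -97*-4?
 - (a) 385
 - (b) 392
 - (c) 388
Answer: c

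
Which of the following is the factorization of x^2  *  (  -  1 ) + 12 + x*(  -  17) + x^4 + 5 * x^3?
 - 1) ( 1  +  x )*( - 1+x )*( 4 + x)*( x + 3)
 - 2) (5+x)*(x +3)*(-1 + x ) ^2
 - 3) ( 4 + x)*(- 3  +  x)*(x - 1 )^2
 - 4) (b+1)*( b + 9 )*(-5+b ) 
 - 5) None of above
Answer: 5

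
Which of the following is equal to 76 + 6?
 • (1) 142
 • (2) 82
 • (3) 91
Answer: 2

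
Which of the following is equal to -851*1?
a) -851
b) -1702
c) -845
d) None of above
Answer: a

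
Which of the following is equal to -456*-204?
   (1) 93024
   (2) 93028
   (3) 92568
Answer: 1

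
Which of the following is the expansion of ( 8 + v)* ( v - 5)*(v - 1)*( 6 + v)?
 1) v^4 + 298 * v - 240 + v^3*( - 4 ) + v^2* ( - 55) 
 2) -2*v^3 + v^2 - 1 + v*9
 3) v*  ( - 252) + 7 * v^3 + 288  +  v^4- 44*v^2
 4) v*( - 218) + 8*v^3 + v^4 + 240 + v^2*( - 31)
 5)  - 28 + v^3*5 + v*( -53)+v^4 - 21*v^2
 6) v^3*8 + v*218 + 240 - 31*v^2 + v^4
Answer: 4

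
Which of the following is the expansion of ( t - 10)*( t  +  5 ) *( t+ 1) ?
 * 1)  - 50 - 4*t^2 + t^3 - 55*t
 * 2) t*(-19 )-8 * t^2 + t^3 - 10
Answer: 1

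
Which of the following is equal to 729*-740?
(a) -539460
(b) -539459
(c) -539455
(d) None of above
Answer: a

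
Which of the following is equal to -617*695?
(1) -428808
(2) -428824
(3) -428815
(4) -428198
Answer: 3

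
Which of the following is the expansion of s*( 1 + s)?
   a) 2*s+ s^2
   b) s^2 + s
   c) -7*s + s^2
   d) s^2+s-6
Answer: b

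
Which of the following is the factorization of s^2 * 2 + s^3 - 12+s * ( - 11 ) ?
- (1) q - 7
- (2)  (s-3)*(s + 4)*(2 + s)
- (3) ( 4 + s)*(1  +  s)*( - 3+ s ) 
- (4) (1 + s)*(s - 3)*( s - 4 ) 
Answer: 3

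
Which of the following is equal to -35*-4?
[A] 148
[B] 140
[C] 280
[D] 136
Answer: B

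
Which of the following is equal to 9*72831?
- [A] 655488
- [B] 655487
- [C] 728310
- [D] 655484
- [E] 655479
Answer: E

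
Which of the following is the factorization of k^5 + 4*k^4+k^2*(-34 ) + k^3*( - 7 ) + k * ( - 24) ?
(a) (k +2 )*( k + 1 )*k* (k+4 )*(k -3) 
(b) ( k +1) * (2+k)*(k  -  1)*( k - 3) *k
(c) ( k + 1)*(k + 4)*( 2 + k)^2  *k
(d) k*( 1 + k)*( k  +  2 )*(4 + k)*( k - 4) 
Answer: a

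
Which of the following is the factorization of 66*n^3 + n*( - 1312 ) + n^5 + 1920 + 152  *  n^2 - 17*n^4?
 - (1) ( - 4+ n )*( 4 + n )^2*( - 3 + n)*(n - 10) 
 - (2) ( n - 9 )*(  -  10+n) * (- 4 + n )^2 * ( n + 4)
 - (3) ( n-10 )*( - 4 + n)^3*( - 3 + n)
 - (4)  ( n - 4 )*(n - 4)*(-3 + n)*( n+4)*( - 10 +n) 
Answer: 4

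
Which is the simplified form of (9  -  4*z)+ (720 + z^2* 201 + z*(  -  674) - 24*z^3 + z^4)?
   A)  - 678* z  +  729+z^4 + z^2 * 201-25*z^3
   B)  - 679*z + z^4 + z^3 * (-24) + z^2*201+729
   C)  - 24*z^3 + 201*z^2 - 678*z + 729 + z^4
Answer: C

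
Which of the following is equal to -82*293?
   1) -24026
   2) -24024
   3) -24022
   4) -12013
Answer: 1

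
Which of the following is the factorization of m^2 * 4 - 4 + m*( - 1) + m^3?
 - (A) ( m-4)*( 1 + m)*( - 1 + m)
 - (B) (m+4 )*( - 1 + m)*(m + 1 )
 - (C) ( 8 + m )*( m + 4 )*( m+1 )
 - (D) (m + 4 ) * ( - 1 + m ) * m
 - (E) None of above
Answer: B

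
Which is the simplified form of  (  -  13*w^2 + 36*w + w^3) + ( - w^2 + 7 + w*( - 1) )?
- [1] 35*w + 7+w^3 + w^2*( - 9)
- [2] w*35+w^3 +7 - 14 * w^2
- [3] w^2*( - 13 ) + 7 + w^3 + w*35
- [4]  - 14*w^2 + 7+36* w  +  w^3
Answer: 2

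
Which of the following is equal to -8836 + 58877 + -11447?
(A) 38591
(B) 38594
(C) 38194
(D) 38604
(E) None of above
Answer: B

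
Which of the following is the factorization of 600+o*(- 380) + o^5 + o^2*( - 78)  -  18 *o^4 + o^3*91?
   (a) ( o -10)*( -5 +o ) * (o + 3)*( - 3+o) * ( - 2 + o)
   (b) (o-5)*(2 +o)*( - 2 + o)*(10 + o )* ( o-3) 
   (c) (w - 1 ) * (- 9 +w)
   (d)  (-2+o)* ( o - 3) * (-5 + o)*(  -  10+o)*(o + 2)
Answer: d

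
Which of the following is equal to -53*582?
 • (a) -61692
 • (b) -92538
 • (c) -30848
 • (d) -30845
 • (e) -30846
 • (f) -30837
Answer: e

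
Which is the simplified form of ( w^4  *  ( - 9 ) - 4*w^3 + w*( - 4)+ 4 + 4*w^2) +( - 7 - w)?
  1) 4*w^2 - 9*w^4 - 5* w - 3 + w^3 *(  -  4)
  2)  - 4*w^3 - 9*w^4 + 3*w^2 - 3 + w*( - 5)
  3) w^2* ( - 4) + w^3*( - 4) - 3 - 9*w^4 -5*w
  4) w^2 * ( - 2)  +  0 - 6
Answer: 1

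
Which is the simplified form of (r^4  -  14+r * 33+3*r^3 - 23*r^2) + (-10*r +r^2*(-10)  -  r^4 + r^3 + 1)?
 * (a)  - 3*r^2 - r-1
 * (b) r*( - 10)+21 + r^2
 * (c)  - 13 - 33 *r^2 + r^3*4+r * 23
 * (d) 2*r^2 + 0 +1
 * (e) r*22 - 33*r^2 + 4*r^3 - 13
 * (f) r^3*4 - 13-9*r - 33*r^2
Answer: c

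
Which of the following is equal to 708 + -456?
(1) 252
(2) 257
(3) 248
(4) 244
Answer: 1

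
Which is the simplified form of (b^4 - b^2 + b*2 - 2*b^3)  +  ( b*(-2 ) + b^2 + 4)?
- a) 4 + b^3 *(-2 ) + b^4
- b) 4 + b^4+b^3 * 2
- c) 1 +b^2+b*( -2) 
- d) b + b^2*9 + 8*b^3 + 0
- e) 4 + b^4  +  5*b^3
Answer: a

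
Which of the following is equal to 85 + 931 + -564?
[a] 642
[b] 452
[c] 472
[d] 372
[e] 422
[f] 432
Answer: b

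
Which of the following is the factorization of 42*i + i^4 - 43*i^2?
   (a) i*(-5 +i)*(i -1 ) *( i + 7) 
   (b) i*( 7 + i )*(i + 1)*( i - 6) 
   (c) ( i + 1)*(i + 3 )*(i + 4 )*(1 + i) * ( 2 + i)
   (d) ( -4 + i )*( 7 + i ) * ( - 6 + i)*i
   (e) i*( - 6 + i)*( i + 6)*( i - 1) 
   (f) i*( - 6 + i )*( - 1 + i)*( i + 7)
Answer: f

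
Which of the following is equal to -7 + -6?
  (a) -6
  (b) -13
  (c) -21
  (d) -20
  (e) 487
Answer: b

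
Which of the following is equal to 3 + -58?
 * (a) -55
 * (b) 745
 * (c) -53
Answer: a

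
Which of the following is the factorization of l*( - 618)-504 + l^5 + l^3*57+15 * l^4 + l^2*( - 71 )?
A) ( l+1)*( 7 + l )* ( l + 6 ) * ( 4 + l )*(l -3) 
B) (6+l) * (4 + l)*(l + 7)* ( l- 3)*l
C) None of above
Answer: A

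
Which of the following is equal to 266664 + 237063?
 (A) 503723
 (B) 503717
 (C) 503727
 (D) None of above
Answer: C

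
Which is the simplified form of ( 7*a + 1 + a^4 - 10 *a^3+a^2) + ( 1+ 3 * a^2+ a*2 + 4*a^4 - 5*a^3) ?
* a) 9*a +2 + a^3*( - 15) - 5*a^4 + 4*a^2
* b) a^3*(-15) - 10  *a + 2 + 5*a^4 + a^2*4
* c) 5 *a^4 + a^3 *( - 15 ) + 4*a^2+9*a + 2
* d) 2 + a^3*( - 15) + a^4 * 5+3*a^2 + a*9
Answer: c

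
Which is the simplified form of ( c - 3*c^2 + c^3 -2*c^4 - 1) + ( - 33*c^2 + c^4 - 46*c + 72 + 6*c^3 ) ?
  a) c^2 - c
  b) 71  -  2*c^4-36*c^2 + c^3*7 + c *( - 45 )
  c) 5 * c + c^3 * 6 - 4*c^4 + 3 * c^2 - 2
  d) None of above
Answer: d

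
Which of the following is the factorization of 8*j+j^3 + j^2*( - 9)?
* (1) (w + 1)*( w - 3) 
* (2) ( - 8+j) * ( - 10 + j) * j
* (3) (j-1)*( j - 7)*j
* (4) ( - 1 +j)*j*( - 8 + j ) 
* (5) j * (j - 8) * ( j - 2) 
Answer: 4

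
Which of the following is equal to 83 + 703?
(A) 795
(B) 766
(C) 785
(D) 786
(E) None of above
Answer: D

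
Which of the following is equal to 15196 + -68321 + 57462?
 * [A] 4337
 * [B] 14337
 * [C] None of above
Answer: A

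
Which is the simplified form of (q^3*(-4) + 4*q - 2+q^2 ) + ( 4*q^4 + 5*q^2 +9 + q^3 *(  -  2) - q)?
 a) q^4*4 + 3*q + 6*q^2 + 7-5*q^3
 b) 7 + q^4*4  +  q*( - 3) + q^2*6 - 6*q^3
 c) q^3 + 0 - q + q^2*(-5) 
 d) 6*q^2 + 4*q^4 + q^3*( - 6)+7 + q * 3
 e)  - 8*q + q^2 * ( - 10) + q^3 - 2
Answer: d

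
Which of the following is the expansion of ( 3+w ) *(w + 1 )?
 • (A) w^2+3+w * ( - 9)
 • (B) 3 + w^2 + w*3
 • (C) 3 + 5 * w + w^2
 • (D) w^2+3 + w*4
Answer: D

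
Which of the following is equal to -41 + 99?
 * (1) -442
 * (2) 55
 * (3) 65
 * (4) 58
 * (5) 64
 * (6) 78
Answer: 4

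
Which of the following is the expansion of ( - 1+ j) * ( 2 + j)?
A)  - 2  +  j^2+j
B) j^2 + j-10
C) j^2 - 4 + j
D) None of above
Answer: A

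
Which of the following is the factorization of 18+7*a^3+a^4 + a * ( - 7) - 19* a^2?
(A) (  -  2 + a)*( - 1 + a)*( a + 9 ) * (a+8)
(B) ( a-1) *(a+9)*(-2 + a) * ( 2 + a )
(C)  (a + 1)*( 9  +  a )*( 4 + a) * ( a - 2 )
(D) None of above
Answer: D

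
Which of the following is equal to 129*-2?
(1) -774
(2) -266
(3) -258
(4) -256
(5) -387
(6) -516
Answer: 3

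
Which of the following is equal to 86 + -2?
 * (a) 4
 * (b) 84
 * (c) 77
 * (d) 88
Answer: b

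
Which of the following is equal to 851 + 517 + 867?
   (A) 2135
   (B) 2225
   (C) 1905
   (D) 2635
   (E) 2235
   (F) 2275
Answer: E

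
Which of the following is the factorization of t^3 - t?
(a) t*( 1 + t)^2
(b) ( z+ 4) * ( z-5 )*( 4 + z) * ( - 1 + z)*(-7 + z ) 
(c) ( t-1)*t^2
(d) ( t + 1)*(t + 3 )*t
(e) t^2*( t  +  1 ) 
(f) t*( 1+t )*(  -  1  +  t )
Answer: f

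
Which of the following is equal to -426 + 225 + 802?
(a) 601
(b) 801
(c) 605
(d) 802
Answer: a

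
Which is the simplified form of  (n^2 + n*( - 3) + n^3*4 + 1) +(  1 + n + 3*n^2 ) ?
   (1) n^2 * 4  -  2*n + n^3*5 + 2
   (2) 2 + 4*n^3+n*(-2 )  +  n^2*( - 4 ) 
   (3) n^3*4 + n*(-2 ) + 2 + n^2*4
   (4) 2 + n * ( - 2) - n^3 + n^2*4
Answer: 3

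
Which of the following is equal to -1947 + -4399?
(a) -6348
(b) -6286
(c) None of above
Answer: c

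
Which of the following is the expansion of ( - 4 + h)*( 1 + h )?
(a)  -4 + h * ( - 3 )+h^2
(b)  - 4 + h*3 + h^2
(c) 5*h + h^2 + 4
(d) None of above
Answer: a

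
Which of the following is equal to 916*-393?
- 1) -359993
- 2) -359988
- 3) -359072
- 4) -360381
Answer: 2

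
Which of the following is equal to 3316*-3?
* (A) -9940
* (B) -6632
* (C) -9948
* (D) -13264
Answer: C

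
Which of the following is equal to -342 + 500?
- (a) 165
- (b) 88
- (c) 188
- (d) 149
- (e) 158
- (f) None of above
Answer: e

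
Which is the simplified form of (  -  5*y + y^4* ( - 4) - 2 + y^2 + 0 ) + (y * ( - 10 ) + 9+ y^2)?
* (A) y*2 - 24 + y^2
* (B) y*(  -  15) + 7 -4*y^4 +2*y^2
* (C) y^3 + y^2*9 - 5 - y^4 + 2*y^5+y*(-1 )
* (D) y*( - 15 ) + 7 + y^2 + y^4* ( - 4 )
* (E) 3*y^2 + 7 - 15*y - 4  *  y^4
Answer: B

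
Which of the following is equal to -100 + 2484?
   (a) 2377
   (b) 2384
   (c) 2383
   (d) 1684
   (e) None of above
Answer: b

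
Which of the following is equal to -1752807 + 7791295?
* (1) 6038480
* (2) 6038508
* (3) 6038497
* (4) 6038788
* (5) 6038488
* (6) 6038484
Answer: 5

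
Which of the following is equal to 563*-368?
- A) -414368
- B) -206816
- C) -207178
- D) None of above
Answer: D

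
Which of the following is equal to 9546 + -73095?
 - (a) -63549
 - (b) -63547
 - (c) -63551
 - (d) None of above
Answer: a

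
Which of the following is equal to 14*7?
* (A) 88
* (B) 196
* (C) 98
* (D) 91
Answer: C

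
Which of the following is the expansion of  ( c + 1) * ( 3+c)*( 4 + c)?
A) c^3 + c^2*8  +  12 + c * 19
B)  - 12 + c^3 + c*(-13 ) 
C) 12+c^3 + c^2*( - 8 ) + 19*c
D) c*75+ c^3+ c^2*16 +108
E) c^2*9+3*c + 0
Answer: A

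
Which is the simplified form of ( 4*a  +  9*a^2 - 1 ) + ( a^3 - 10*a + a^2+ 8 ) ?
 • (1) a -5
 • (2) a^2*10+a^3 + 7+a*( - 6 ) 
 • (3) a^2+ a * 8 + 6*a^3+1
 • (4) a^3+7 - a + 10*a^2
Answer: 2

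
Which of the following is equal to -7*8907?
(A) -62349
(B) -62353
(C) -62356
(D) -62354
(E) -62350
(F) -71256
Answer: A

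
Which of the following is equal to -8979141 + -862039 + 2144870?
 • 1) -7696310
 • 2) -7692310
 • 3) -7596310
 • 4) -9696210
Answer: 1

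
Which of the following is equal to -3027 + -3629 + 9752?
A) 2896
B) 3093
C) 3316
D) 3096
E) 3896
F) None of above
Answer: D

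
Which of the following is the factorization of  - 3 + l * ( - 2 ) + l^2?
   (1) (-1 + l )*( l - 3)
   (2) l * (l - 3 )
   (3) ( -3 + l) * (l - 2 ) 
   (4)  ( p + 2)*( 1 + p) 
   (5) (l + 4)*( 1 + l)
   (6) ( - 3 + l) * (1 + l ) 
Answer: 6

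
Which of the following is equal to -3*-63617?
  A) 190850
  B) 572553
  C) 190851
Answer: C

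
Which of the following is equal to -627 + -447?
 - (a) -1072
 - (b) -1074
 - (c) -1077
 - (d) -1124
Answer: b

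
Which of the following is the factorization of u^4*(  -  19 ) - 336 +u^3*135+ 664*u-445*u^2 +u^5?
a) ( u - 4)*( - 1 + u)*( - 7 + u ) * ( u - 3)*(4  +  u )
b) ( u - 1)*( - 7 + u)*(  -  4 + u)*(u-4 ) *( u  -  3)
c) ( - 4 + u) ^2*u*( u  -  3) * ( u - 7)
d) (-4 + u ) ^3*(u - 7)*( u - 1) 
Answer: b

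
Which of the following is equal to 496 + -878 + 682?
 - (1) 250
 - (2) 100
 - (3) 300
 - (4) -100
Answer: 3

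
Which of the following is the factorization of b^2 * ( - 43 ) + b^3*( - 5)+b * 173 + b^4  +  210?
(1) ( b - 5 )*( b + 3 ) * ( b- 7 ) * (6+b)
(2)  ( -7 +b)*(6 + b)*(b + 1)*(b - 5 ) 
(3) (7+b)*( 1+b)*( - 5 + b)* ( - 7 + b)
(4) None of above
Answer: 2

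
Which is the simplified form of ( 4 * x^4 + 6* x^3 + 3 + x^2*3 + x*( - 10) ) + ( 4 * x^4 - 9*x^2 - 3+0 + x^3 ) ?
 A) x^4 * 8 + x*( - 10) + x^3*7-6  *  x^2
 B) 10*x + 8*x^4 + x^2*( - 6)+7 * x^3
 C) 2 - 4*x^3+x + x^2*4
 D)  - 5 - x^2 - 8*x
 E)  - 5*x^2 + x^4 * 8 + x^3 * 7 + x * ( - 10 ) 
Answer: A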